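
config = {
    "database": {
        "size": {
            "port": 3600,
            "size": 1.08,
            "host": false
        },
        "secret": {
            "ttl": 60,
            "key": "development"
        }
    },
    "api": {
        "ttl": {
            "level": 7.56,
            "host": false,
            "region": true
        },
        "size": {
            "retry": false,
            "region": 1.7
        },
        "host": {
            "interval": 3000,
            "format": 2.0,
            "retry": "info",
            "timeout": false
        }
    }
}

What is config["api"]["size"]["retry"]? False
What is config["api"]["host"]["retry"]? "info"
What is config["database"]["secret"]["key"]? "development"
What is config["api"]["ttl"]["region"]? True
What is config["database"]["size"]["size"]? 1.08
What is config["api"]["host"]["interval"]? 3000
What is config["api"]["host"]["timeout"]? False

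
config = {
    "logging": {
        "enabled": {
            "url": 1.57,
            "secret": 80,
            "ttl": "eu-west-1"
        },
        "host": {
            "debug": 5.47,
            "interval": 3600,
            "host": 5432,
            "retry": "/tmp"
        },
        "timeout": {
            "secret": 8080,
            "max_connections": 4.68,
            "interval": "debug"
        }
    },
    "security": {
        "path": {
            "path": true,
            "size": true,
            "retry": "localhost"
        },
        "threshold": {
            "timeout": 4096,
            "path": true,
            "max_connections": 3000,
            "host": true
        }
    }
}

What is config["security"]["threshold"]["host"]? True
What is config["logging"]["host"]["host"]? 5432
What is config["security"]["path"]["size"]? True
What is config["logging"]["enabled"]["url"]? 1.57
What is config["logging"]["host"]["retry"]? "/tmp"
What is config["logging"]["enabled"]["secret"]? 80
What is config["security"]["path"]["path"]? True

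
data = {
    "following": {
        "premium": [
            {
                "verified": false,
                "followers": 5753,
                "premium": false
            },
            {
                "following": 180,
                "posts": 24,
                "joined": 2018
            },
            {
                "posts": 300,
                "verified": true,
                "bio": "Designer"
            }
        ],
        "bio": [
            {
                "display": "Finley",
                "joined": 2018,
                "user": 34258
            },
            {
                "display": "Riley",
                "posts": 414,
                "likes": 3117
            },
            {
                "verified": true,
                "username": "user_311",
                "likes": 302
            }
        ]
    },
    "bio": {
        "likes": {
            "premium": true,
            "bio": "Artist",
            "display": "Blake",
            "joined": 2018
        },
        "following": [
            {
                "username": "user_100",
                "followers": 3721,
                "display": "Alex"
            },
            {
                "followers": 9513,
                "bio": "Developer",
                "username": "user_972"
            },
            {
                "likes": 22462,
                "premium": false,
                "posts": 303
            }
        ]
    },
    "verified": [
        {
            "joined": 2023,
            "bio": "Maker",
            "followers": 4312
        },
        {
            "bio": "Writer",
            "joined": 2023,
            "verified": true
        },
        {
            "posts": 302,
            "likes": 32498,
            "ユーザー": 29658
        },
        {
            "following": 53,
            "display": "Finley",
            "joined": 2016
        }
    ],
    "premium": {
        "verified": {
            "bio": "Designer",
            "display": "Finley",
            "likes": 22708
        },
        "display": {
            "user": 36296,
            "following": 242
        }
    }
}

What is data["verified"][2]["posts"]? 302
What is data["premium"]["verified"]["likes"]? 22708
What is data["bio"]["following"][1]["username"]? "user_972"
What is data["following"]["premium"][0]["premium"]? False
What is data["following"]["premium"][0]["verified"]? False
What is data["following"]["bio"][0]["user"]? 34258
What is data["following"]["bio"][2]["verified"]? True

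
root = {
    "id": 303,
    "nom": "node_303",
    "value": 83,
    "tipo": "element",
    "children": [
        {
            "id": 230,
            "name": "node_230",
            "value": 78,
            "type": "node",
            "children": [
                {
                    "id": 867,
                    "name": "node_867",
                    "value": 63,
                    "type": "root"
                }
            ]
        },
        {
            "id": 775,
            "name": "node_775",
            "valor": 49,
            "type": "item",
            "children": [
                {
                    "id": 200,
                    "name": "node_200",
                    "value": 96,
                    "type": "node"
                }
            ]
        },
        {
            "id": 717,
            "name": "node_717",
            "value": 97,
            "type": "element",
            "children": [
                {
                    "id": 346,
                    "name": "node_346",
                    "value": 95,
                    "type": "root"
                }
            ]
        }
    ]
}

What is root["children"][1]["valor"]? 49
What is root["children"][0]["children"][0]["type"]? "root"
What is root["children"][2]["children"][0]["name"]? "node_346"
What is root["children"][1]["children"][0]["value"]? 96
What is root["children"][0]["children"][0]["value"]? 63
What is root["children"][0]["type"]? "node"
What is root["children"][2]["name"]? "node_717"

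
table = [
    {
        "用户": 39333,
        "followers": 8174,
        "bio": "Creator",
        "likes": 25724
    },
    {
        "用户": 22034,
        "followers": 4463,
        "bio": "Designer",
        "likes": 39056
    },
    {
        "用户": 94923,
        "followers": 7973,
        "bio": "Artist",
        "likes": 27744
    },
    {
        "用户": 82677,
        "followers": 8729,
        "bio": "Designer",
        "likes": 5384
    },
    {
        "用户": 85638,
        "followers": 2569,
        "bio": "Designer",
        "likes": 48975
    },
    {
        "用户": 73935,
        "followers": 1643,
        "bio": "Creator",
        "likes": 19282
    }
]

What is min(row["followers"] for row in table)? 1643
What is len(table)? 6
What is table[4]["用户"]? 85638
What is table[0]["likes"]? 25724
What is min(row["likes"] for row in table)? 5384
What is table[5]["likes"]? 19282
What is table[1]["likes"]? 39056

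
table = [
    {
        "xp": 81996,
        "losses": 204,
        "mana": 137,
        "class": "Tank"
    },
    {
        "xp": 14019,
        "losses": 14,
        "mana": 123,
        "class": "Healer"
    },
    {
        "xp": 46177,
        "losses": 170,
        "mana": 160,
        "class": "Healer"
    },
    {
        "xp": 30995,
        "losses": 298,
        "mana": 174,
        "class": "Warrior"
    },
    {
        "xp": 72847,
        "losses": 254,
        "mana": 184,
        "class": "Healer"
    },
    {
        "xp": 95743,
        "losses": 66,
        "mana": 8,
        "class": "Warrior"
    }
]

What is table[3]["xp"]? 30995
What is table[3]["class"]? "Warrior"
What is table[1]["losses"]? 14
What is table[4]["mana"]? 184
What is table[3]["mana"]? 174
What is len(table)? 6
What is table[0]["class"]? "Tank"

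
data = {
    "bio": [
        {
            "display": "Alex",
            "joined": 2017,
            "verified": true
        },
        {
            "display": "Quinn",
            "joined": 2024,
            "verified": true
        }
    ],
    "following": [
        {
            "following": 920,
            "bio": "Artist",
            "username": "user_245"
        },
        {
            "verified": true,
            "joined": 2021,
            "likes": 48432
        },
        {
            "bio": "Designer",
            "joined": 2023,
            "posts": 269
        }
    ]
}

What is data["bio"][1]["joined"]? 2024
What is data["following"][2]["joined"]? 2023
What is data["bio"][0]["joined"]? 2017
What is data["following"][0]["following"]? 920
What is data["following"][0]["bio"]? "Artist"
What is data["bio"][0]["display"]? "Alex"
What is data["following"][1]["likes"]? 48432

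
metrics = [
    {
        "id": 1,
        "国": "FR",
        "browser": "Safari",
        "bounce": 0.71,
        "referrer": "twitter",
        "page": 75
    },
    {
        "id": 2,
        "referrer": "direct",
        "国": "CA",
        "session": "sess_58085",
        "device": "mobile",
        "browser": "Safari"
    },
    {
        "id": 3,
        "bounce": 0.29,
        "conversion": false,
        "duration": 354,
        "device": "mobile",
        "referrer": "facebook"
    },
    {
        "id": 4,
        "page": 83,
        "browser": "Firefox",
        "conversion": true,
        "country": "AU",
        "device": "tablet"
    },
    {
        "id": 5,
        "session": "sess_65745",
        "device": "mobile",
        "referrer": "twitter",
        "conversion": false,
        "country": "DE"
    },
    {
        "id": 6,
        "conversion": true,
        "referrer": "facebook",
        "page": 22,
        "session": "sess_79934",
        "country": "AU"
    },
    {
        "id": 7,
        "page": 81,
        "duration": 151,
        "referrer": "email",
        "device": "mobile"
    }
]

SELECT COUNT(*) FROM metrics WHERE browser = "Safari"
2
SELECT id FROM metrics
[1, 2, 3, 4, 5, 6, 7]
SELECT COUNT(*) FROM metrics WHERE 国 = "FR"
1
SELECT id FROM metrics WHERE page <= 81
[1, 6, 7]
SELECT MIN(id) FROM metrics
1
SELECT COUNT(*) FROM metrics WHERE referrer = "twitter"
2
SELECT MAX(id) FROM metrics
7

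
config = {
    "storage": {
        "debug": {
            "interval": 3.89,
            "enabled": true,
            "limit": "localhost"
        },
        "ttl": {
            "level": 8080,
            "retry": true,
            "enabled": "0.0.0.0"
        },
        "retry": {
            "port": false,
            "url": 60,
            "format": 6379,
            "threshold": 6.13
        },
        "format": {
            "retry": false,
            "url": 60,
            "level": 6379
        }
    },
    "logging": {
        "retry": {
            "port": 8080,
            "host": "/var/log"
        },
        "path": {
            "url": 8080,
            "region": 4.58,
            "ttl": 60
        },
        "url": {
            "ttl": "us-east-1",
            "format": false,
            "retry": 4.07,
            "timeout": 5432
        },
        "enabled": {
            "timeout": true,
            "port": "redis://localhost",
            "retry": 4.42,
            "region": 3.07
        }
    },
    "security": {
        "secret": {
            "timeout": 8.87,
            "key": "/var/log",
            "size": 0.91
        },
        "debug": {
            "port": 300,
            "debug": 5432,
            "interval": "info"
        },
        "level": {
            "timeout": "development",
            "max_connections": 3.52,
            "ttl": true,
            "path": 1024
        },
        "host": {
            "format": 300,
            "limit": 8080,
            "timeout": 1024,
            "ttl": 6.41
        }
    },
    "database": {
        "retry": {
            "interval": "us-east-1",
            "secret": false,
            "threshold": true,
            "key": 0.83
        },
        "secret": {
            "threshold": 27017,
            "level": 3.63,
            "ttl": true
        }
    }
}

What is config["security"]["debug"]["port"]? 300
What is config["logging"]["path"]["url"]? 8080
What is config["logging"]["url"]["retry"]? 4.07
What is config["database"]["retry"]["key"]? 0.83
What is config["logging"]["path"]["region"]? 4.58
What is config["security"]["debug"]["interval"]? "info"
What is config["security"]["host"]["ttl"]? 6.41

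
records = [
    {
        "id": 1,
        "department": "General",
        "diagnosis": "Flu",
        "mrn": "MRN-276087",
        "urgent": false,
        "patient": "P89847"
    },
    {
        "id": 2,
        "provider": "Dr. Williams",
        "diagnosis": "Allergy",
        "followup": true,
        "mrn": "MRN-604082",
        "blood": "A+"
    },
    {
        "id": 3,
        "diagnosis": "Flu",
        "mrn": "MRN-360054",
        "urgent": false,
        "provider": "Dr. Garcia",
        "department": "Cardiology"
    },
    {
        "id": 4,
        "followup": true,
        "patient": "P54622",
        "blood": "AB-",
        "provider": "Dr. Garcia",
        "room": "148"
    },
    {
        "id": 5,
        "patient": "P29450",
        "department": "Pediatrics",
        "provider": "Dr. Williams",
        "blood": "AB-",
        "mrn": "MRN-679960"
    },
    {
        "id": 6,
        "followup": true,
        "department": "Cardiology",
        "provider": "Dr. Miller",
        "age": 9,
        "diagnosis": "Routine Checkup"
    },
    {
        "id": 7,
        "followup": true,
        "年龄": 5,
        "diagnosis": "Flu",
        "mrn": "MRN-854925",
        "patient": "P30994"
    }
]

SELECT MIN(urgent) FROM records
False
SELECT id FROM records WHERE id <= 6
[1, 2, 3, 4, 5, 6]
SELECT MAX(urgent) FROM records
False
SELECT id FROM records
[1, 2, 3, 4, 5, 6, 7]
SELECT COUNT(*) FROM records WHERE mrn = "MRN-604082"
1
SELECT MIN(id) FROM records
1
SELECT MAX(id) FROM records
7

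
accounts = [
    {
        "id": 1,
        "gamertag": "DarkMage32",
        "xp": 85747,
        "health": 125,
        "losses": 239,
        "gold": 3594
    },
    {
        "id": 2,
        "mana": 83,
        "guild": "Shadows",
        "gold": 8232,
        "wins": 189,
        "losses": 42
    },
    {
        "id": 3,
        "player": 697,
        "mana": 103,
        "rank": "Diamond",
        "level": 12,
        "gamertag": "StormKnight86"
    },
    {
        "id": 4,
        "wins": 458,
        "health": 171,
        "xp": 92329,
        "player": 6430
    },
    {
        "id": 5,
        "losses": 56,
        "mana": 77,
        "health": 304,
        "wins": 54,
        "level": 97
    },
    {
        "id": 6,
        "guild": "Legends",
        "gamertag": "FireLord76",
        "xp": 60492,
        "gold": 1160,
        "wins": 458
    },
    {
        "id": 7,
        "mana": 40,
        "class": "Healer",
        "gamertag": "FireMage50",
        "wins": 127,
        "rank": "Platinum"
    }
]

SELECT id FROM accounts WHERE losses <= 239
[1, 2, 5]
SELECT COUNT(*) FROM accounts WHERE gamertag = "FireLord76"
1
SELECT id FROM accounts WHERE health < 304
[1, 4]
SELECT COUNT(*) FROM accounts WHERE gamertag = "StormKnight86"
1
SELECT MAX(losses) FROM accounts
239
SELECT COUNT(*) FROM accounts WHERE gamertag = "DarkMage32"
1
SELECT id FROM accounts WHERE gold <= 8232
[1, 2, 6]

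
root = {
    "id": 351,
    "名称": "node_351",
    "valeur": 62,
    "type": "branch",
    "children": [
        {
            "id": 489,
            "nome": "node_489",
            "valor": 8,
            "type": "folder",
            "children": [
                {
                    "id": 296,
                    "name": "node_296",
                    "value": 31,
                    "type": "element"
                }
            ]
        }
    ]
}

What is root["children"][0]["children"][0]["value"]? 31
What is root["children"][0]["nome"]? "node_489"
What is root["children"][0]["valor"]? 8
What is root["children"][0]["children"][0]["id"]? 296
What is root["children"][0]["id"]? 489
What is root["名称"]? "node_351"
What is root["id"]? 351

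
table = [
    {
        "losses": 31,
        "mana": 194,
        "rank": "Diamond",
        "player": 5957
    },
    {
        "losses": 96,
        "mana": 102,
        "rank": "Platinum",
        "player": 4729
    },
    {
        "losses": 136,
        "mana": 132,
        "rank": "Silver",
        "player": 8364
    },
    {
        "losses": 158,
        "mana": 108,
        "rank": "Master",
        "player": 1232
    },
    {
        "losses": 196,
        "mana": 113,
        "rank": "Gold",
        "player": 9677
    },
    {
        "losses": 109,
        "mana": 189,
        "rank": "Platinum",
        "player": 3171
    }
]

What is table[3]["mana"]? 108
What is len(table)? 6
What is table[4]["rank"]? "Gold"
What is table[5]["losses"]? 109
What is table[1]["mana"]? 102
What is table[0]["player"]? 5957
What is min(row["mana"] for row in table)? 102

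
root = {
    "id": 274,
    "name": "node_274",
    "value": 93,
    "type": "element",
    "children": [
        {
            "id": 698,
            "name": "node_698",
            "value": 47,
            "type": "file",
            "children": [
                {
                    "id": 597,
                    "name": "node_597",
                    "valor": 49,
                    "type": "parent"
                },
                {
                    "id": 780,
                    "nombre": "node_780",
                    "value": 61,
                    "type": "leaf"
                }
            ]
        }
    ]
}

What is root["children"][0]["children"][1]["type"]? "leaf"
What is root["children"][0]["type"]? "file"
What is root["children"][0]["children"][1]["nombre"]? "node_780"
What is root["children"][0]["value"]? 47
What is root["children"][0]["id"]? 698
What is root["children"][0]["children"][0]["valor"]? 49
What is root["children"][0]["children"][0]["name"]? "node_597"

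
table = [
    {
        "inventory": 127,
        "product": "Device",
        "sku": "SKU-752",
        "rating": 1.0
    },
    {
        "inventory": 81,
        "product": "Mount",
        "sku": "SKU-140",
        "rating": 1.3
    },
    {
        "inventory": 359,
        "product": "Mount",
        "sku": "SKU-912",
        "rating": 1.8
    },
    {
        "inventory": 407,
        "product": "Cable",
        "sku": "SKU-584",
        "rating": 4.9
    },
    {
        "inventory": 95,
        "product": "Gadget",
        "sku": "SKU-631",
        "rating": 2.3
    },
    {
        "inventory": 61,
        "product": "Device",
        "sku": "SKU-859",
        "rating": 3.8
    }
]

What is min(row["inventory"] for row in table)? 61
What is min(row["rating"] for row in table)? 1.0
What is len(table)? 6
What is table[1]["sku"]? "SKU-140"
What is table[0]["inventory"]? 127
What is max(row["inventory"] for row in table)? 407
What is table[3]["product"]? "Cable"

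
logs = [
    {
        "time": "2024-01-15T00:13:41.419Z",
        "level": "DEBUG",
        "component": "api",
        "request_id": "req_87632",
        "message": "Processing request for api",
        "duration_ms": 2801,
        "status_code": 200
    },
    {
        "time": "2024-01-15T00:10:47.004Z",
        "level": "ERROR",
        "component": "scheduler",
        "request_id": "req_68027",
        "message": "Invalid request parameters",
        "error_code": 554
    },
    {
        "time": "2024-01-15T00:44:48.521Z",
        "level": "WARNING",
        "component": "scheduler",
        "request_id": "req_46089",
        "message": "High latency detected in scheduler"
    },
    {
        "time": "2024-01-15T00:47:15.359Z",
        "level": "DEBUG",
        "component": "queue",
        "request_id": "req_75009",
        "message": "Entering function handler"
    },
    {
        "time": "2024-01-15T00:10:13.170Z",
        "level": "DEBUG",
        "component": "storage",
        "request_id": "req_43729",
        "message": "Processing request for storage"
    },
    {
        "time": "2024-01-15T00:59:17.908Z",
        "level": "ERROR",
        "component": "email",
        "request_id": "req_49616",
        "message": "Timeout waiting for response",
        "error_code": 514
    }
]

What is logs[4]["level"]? "DEBUG"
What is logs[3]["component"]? "queue"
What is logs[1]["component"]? "scheduler"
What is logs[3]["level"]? "DEBUG"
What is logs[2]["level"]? "WARNING"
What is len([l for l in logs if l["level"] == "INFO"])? 0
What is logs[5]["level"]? "ERROR"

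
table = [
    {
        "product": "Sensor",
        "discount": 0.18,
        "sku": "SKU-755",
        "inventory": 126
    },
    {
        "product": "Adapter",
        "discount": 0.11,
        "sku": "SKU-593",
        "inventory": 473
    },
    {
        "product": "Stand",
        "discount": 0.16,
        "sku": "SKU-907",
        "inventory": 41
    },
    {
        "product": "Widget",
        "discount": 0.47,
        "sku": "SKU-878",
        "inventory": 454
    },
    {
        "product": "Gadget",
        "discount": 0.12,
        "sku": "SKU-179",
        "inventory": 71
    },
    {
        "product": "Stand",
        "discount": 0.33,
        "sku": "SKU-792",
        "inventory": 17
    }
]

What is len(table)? 6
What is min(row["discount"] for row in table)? 0.11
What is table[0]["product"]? "Sensor"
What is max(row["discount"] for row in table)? 0.47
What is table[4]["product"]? "Gadget"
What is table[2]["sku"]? "SKU-907"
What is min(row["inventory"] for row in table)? 17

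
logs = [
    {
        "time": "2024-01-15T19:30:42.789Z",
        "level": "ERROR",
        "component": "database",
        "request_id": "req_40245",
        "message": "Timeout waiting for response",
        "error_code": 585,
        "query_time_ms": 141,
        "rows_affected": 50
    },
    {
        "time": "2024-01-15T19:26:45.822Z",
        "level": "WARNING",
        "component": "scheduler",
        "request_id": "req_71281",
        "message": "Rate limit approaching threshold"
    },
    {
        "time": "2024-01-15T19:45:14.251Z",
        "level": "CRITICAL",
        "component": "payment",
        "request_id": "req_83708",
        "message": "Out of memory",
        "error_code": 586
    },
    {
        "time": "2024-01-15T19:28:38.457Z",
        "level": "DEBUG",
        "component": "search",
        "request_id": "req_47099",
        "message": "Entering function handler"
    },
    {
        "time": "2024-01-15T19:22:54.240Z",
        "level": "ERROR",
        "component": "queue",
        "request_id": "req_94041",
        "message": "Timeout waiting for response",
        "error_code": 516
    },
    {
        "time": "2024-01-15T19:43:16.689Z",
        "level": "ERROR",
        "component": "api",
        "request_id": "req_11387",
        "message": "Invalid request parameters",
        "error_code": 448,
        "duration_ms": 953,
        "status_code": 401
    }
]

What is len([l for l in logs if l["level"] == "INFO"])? 0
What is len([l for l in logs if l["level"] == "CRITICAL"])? 1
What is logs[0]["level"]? "ERROR"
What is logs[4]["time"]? "2024-01-15T19:22:54.240Z"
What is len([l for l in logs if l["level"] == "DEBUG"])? 1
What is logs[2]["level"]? "CRITICAL"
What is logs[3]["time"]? "2024-01-15T19:28:38.457Z"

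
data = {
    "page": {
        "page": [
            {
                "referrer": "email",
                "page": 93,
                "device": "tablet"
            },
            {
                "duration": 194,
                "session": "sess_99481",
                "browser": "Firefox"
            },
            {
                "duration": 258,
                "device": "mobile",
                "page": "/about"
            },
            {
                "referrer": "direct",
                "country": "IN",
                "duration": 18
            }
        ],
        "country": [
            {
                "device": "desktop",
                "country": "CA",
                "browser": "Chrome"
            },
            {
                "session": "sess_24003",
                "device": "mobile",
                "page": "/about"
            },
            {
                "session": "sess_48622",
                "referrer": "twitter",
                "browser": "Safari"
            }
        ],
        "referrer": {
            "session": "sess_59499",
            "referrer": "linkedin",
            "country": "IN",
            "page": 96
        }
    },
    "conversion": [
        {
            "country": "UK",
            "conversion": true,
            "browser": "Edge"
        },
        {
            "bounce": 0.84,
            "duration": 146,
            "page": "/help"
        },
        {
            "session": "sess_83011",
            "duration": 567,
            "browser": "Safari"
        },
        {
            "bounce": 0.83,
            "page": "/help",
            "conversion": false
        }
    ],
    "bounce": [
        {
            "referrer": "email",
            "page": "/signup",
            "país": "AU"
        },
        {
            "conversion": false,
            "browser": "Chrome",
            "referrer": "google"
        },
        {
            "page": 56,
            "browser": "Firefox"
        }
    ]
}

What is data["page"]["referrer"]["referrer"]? "linkedin"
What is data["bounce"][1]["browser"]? "Chrome"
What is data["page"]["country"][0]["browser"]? "Chrome"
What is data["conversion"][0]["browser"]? "Edge"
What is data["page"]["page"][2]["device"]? "mobile"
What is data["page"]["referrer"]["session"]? "sess_59499"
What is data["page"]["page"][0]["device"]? "tablet"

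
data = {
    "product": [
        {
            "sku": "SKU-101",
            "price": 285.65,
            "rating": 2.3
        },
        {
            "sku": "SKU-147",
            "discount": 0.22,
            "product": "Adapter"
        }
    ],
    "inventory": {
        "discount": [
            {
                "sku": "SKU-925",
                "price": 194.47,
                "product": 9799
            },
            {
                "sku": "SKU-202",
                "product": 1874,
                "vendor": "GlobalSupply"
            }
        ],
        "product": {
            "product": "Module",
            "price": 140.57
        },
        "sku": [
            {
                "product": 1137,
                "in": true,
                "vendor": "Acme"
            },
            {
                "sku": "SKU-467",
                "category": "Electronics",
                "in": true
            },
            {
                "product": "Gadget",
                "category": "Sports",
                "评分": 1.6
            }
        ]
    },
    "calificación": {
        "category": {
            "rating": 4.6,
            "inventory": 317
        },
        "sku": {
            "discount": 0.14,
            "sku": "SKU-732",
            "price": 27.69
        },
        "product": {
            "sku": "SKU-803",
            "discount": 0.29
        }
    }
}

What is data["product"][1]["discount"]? 0.22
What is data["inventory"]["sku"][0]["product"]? 1137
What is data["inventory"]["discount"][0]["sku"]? "SKU-925"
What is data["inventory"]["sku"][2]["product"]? "Gadget"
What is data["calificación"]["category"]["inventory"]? 317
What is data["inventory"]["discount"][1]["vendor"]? "GlobalSupply"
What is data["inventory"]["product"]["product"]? "Module"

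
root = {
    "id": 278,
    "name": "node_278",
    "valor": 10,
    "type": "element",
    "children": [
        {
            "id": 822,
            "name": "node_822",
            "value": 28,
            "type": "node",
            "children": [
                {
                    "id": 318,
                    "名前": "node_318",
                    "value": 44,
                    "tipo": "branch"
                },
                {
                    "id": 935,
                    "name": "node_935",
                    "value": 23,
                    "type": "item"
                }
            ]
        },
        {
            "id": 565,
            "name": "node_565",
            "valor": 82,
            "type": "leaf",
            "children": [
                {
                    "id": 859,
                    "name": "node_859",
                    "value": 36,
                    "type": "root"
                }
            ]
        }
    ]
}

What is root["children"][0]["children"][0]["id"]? 318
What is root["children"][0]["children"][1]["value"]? 23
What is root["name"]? "node_278"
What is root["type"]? "element"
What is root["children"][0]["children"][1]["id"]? 935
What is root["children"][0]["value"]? 28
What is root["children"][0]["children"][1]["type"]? "item"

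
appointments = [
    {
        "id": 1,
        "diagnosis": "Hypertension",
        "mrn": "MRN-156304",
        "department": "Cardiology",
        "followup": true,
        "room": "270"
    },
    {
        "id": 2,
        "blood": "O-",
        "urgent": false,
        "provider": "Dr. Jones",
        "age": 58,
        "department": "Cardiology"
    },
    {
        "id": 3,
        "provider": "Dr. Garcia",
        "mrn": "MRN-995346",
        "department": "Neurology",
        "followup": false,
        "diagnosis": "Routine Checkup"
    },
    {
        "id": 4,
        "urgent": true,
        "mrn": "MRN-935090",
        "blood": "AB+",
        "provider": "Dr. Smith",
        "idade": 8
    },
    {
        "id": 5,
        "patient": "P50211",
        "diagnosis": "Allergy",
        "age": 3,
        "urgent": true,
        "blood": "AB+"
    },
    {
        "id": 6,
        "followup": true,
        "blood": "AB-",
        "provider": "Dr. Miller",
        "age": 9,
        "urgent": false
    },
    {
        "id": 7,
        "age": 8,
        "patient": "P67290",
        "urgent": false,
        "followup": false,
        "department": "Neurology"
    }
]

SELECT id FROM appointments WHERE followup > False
[1, 6]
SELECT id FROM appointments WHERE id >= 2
[2, 3, 4, 5, 6, 7]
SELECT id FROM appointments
[1, 2, 3, 4, 5, 6, 7]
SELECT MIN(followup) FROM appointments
False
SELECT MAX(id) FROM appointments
7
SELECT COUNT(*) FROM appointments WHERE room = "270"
1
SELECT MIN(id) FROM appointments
1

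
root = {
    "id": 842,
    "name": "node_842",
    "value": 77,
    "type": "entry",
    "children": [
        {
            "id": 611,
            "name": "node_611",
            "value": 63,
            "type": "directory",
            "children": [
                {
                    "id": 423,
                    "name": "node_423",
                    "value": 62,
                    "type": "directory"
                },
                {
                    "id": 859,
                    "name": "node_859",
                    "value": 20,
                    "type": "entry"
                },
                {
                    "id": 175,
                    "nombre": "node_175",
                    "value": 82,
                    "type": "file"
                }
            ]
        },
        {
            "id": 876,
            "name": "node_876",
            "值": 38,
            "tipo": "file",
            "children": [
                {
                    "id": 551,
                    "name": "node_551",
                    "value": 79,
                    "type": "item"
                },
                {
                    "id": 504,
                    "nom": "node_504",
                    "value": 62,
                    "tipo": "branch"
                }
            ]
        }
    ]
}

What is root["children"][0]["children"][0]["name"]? "node_423"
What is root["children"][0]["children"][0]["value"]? 62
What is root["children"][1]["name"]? "node_876"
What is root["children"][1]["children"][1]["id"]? 504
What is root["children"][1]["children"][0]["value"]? 79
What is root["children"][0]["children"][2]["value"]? 82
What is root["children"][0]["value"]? 63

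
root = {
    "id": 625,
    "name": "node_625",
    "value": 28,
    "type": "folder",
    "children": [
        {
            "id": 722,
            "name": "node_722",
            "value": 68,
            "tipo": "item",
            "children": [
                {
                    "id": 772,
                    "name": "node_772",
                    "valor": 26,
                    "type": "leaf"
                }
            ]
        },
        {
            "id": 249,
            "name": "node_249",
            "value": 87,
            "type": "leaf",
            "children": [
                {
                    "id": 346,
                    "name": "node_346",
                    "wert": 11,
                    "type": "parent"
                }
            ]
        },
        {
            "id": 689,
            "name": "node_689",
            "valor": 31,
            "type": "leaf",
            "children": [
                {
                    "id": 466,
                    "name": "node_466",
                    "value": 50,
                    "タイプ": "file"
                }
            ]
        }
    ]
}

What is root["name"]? "node_625"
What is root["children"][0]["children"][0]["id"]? 772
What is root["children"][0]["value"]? 68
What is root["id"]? 625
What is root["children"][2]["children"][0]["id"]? 466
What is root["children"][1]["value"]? 87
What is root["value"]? 28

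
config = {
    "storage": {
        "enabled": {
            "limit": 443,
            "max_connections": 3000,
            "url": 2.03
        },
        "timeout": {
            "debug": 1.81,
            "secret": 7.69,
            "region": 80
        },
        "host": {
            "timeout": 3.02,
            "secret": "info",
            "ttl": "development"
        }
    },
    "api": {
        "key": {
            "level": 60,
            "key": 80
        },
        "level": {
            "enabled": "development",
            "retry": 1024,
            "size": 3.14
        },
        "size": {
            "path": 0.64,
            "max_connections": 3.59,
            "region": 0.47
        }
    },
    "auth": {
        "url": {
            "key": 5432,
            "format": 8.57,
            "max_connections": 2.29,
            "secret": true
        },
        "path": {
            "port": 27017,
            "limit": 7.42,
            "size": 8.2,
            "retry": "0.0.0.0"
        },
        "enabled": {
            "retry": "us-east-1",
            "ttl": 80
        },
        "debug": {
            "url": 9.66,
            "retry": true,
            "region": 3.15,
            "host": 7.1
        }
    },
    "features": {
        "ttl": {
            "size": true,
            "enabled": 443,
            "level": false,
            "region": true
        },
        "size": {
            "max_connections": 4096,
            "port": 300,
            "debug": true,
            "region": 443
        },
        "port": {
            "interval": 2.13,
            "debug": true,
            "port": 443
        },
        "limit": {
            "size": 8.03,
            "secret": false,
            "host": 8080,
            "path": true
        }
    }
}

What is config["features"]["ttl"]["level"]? False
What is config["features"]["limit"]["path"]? True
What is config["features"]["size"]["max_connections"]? 4096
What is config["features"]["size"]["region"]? 443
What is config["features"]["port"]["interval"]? 2.13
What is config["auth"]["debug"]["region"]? 3.15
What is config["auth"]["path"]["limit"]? 7.42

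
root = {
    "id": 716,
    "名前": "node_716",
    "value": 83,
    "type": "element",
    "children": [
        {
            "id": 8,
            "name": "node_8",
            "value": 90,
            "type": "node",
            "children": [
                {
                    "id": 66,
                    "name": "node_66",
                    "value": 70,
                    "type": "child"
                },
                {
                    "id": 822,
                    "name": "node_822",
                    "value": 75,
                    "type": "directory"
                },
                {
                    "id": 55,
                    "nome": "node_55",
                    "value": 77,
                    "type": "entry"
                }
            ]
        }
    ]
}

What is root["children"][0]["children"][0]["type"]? "child"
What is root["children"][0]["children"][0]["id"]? 66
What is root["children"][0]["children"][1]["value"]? 75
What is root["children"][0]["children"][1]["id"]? 822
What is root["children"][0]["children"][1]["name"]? "node_822"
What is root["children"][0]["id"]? 8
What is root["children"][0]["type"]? "node"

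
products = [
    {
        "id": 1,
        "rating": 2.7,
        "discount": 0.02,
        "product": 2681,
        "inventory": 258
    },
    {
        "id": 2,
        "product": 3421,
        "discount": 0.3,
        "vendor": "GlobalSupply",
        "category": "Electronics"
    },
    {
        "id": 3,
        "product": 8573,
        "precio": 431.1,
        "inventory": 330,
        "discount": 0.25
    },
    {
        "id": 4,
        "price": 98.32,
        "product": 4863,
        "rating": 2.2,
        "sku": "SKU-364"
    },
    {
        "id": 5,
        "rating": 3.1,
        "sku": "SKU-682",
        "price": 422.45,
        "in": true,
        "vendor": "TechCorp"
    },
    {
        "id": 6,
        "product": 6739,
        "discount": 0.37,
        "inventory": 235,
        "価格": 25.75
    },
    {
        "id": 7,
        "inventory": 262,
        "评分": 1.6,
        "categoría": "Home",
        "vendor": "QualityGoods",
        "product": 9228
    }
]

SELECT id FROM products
[1, 2, 3, 4, 5, 6, 7]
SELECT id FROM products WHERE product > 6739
[3, 7]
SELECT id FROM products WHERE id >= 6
[6, 7]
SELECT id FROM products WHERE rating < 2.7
[4]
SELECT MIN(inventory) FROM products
235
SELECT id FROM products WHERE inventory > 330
[]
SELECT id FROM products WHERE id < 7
[1, 2, 3, 4, 5, 6]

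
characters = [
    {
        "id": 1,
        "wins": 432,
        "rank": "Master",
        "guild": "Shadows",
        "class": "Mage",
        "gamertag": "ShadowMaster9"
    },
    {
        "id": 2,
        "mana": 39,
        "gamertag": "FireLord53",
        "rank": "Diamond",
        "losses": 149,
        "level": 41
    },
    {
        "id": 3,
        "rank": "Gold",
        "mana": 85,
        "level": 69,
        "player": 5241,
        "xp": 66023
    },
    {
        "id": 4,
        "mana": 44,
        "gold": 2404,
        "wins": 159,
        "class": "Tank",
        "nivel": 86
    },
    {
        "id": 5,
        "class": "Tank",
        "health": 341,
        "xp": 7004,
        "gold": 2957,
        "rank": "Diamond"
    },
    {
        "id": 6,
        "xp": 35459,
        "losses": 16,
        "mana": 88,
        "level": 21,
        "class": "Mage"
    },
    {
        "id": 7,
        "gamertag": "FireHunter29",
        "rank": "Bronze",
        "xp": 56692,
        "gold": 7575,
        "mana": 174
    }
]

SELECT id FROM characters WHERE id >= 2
[2, 3, 4, 5, 6, 7]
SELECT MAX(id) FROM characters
7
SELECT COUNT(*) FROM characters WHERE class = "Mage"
2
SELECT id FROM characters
[1, 2, 3, 4, 5, 6, 7]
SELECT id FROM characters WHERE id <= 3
[1, 2, 3]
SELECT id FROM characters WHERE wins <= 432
[1, 4]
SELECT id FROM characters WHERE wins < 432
[4]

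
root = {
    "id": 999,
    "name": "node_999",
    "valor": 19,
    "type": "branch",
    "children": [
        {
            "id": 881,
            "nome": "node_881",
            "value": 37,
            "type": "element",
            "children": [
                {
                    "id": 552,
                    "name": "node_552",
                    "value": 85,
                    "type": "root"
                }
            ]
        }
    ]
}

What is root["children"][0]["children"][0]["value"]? 85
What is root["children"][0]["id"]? 881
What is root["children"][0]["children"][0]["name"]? "node_552"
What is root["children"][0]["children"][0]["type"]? "root"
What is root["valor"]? 19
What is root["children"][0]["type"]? "element"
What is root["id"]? 999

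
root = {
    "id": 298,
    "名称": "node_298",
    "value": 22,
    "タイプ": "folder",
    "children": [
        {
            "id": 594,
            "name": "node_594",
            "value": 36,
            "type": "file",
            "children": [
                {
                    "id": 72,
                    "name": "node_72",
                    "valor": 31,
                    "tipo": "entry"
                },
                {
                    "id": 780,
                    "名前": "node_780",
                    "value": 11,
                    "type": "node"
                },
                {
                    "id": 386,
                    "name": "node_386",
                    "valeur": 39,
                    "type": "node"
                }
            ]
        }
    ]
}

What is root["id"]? 298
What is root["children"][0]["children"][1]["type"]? "node"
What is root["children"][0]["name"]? "node_594"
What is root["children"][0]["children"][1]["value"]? 11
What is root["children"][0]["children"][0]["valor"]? 31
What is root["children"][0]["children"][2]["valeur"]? 39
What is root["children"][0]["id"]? 594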